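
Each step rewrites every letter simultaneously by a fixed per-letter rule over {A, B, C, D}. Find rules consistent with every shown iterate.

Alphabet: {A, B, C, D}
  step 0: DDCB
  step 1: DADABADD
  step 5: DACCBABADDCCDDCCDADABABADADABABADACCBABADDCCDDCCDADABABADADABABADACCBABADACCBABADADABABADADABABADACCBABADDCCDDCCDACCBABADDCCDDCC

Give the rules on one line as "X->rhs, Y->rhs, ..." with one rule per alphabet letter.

  step 0 ⇒ step 1: DDCB ⇒ DA·DA·BA·DD
    B ↦ DD
    C ↦ BA
    D ↦ DA
    A ↦ CC  (constrained at step 1)

A->CC, B->DD, C->BA, D->DA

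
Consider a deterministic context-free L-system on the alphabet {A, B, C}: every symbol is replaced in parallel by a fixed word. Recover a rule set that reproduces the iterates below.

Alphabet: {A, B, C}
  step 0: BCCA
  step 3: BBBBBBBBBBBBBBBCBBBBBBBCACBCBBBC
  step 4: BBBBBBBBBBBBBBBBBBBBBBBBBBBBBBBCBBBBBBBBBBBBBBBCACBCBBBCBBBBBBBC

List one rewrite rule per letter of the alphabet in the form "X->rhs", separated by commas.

A->AC, B->BB, C->BC

  step 3 ⇒ step 4: BBBBBBBBBBBBBBBCBBBBBBBCACBCBBBC ⇒ BB·BB·BB·BB·BB·BB·BB·BB·BB·BB·BB·BB·BB·BB·BB·BC·BB·BB·BB·BB·BB·BB·BB·BC·AC·BC·BB·BC·BB·BB·BB·BC
    A ↦ AC
    B ↦ BB
    C ↦ BC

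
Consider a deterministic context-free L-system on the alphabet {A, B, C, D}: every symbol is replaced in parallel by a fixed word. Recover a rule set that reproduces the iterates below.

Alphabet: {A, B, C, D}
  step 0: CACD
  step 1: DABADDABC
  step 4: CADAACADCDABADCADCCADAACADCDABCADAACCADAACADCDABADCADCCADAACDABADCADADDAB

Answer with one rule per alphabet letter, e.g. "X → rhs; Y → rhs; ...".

A->AD, B->AAC, C->DAB, D->C

  step 0 ⇒ step 1: CACD ⇒ DAB·AD·DAB·C
    A ↦ AD
    C ↦ DAB
    D ↦ C
    B ↦ AAC  (constrained at step 1)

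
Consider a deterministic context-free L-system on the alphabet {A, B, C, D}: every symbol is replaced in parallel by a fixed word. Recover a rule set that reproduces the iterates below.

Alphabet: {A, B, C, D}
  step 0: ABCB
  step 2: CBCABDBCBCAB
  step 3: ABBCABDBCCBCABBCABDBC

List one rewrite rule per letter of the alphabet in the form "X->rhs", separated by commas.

A->D, B->BC, C->AB, D->C

  step 2 ⇒ step 3: CBCABDBCBCAB ⇒ AB·BC·AB·D·BC·C·BC·AB·BC·AB·D·BC
    A ↦ D
    B ↦ BC
    C ↦ AB
    D ↦ C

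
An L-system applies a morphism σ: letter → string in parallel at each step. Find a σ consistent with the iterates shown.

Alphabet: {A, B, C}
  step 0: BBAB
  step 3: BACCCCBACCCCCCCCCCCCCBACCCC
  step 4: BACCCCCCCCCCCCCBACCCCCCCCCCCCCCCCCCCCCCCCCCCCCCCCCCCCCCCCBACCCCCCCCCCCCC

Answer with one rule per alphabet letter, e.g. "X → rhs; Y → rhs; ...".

  step 3 ⇒ step 4: BACCCCBACCCCCCCCCCCCCBACCCC ⇒ BA·C·CCC·CCC·CCC·CCC·BA·C·CCC·CCC·CCC·CCC·CCC·CCC·CCC·CCC·CCC·CCC·CCC·CCC·CCC·BA·C·CCC·CCC·CCC·CCC
    A ↦ C
    B ↦ BA
    C ↦ CCC

A->C, B->BA, C->CCC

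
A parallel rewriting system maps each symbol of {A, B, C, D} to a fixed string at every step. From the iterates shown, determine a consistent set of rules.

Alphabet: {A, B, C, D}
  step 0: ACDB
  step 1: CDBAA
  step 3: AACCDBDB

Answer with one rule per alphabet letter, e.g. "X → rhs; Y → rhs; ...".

  step 0 ⇒ step 1: ACDB ⇒ C·DB·A·A
    A ↦ C
    B ↦ A
    C ↦ DB
    D ↦ A

A->C, B->A, C->DB, D->A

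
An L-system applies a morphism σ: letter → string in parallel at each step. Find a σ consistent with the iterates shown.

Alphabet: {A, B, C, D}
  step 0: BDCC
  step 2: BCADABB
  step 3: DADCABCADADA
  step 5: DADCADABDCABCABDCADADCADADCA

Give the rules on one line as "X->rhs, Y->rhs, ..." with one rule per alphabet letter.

  step 2 ⇒ step 3: BCADABB ⇒ DA·D·CA·B·CA·DA·DA
    A ↦ CA
    B ↦ DA
    C ↦ D
    D ↦ B

A->CA, B->DA, C->D, D->B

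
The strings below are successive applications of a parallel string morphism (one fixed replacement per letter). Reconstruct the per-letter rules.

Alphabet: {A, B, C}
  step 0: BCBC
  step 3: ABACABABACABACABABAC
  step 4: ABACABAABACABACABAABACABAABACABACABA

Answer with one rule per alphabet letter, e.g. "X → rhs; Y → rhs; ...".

  step 3 ⇒ step 4: ABACABABACABACABABAC ⇒ AB·AC·AB·A·AB·AC·AB·AC·AB·A·AB·AC·AB·A·AB·AC·AB·AC·AB·A
    A ↦ AB
    B ↦ AC
    C ↦ A

A->AB, B->AC, C->A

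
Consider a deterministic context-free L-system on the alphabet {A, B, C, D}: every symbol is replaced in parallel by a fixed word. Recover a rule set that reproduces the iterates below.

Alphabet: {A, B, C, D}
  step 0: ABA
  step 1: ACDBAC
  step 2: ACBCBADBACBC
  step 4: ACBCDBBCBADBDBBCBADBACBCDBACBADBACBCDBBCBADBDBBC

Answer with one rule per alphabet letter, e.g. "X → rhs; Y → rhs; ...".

  step 1 ⇒ step 2: ACDBAC ⇒ AC·BC·BA·DB·AC·BC
    A ↦ AC
    B ↦ DB
    C ↦ BC
    D ↦ BA

A->AC, B->DB, C->BC, D->BA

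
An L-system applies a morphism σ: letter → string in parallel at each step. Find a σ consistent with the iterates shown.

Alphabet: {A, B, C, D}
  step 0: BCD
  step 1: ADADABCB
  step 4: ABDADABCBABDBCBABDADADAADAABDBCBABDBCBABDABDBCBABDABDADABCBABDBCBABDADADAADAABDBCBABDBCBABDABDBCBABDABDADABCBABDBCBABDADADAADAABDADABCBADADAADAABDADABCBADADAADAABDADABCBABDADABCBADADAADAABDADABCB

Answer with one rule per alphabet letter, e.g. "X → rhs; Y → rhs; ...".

  step 0 ⇒ step 1: BCD ⇒ ADA·DA·BCB
    B ↦ ADA
    C ↦ DA
    D ↦ BCB
    A ↦ ABD  (constrained at step 1)

A->ABD, B->ADA, C->DA, D->BCB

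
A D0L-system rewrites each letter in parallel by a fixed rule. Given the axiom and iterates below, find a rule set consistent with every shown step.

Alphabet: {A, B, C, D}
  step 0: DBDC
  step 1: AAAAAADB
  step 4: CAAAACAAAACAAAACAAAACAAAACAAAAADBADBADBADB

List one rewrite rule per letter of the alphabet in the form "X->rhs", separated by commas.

  step 0 ⇒ step 1: DBDC ⇒ A·AAA·A·ADB
    B ↦ AAA
    C ↦ ADB
    D ↦ A
    A ↦ C  (constrained at step 1)

A->C, B->AAA, C->ADB, D->A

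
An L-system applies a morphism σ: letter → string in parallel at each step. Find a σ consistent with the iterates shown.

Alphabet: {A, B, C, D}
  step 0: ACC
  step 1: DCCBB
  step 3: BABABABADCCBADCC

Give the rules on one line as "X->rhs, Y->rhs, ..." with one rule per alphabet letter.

A->DCC, B->BA, C->B, D->B

  step 0 ⇒ step 1: ACC ⇒ DCC·B·B
    A ↦ DCC
    C ↦ B
    B ↦ BA  (constrained at step 1)
    D ↦ B  (constrained at step 1)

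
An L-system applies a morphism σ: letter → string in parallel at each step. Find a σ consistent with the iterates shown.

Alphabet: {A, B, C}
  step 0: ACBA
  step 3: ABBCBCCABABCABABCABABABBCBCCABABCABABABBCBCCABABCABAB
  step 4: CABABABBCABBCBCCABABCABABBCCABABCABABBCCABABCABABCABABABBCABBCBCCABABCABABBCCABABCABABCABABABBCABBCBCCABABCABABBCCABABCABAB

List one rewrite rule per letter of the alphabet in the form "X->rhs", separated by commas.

A->CAB, B->AB, C->BC

  step 3 ⇒ step 4: ABBCBCCABABCABABCABABABBCBCCABABCABABABBCBCCABABCABAB ⇒ CAB·AB·AB·BC·AB·BC·BC·CAB·AB·CAB·AB·BC·CAB·AB·CAB·AB·BC·CAB·AB·CAB·AB·CAB·AB·AB·BC·AB·BC·BC·CAB·AB·CAB·AB·BC·CAB·AB·CAB·AB·CAB·AB·AB·BC·AB·BC·BC·CAB·AB·CAB·AB·BC·CAB·AB·CAB·AB
    A ↦ CAB
    B ↦ AB
    C ↦ BC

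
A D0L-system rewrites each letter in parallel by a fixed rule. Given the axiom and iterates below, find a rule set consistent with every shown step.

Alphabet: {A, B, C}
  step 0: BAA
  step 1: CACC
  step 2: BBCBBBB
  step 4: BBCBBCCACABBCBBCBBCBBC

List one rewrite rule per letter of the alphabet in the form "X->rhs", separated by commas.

A->C, B->CA, C->BB

  step 1 ⇒ step 2: CACC ⇒ BB·C·BB·BB
    A ↦ C
    C ↦ BB
  step 0 ⇒ step 1: BAA ⇒ CA·C·C
    B ↦ CA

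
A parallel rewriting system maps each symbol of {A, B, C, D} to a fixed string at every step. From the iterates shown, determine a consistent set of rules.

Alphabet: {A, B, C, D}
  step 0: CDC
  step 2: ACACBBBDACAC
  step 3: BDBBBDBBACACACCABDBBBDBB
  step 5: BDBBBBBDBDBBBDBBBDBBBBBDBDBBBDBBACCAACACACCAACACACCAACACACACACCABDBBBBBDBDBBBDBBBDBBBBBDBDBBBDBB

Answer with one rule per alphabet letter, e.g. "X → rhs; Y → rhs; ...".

A->BD, B->AC, C->BB, D->CA

  step 2 ⇒ step 3: ACACBBBDACAC ⇒ BD·BB·BD·BB·AC·AC·AC·CA·BD·BB·BD·BB
    A ↦ BD
    B ↦ AC
    C ↦ BB
    D ↦ CA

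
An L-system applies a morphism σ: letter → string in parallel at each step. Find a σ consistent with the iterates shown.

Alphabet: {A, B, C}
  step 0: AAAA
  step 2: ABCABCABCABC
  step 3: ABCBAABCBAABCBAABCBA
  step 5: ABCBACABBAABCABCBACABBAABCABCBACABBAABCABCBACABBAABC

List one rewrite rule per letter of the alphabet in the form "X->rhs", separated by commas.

  step 2 ⇒ step 3: ABCABCABCABC ⇒ AB·C·BA·AB·C·BA·AB·C·BA·AB·C·BA
    A ↦ AB
    B ↦ C
    C ↦ BA

A->AB, B->C, C->BA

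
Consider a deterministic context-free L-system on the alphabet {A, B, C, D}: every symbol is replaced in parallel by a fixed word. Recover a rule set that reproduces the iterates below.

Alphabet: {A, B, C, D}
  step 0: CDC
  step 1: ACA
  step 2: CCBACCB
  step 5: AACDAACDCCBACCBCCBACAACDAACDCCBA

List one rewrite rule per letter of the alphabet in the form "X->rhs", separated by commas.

  step 1 ⇒ step 2: ACA ⇒ CCB·A·CCB
    A ↦ CCB
    C ↦ A
    B ↦ CD  (constrained at step 2)
  step 0 ⇒ step 1: CDC ⇒ A·C·A
    D ↦ C

A->CCB, B->CD, C->A, D->C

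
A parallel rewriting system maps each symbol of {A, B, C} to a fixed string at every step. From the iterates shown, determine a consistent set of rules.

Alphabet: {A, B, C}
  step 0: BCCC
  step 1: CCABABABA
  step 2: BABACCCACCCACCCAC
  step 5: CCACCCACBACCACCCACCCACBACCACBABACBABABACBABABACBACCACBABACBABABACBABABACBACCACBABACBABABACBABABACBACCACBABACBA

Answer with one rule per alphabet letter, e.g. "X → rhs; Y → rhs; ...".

  step 1 ⇒ step 2: CCABABABA ⇒ BA·BA·C·CCA·C·CCA·C·CCA·C
    A ↦ C
    B ↦ CCA
    C ↦ BA

A->C, B->CCA, C->BA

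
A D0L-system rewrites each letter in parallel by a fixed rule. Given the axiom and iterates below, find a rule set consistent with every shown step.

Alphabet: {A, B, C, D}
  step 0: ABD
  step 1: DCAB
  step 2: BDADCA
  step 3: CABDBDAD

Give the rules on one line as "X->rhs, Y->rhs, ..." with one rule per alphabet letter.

  step 2 ⇒ step 3: BDADCA ⇒ CA·B·D·B·DA·D
    A ↦ D
    B ↦ CA
    C ↦ DA
    D ↦ B

A->D, B->CA, C->DA, D->B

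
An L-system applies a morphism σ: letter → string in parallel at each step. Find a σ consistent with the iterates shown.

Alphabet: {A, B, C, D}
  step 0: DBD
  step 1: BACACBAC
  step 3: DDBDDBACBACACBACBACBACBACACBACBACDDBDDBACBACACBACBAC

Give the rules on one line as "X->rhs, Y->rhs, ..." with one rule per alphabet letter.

  step 0 ⇒ step 1: DBD ⇒ BAC·AC·BAC
    B ↦ AC
    D ↦ BAC
    A ↦ DDB  (constrained at step 1)
    C ↦ DD  (constrained at step 1)

A->DDB, B->AC, C->DD, D->BAC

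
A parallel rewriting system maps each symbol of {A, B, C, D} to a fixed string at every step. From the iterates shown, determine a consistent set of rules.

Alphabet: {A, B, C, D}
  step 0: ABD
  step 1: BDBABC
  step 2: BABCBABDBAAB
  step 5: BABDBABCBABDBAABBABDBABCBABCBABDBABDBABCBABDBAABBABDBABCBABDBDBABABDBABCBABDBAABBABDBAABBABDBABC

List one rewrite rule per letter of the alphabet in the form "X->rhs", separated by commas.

  step 1 ⇒ step 2: BDBABC ⇒ BA·BC·BA·BD·BA·AB
    A ↦ BD
    B ↦ BA
    C ↦ AB
    D ↦ BC

A->BD, B->BA, C->AB, D->BC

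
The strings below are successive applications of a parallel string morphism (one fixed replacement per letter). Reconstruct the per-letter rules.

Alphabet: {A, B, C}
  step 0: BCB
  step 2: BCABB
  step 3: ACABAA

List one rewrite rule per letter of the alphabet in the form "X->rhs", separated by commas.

  step 2 ⇒ step 3: BCABB ⇒ A·CA·B·A·A
    A ↦ B
    B ↦ A
    C ↦ CA

A->B, B->A, C->CA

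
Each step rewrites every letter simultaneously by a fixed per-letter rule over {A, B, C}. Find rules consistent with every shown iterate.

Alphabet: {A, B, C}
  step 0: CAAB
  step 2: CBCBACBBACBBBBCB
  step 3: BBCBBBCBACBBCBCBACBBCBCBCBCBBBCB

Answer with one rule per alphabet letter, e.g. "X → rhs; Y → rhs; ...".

  step 2 ⇒ step 3: CBCBACBBACBBBBCB ⇒ BB·CB·BB·CB·AC·BB·CB·CB·AC·BB·CB·CB·CB·CB·BB·CB
    A ↦ AC
    B ↦ CB
    C ↦ BB

A->AC, B->CB, C->BB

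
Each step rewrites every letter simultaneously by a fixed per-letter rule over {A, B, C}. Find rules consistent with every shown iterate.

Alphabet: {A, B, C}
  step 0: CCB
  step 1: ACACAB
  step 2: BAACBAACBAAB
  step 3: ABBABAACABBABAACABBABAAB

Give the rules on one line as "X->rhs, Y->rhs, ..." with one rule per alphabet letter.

  step 2 ⇒ step 3: BAACBAACBAAB ⇒ AB·BA·BA·AC·AB·BA·BA·AC·AB·BA·BA·AB
    A ↦ BA
    B ↦ AB
    C ↦ AC

A->BA, B->AB, C->AC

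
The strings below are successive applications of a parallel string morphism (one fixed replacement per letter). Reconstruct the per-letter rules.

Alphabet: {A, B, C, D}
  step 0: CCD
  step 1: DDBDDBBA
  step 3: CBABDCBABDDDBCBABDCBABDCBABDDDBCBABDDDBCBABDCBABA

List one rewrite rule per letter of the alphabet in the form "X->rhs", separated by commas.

  step 0 ⇒ step 1: CCD ⇒ DDB·DDB·BA
    C ↦ DDB
    D ↦ BA
    A ↦ BD  (constrained at step 1)
    B ↦ CBA  (constrained at step 1)

A->BD, B->CBA, C->DDB, D->BA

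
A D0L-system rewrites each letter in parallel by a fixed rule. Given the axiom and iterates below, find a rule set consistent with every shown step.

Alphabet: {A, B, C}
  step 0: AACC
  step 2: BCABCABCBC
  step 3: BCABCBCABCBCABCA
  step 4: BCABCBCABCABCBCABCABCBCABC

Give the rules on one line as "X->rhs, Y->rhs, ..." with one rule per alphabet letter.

  step 3 ⇒ step 4: BCABCBCABCBCABCA ⇒ BC·A·BC·BC·A·BC·A·BC·BC·A·BC·A·BC·BC·A·BC
    A ↦ BC
    B ↦ BC
    C ↦ A

A->BC, B->BC, C->A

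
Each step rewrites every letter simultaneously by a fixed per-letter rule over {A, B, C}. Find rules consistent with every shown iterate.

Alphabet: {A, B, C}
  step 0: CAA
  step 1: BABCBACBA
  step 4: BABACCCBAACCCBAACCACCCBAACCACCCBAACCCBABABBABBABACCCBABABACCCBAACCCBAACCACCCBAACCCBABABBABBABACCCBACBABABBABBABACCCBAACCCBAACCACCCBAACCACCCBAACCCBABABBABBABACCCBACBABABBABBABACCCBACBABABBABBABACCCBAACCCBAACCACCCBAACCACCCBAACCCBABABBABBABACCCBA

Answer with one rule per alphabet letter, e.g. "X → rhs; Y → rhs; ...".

A->CBA, B->ACC, C->BAB

  step 0 ⇒ step 1: CAA ⇒ BAB·CBA·CBA
    A ↦ CBA
    C ↦ BAB
    B ↦ ACC  (constrained at step 1)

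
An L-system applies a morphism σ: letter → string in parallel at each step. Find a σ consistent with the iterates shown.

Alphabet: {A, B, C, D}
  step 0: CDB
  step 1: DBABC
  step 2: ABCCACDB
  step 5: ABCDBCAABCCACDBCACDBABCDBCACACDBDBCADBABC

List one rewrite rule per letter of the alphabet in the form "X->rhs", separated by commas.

A->CA, B->C, C->DB, D->AB

  step 1 ⇒ step 2: DBABC ⇒ AB·C·CA·C·DB
    A ↦ CA
    B ↦ C
    C ↦ DB
    D ↦ AB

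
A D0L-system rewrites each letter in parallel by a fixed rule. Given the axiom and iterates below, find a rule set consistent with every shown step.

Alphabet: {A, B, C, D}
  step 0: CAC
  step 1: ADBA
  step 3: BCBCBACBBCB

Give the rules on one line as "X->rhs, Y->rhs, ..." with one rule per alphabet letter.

  step 0 ⇒ step 1: CAC ⇒ A·DB·A
    A ↦ DB
    C ↦ A
    B ↦ CB  (constrained at step 1)
    D ↦ B  (constrained at step 1)

A->DB, B->CB, C->A, D->B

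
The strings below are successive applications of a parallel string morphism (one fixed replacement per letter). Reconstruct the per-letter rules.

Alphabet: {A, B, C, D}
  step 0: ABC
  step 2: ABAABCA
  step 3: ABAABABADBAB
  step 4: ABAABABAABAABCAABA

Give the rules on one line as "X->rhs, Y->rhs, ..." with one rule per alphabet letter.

  step 3 ⇒ step 4: ABAABABADBAB ⇒ AB·A·AB·AB·A·AB·A·AB·C·A·AB·A
    A ↦ AB
    B ↦ A
    D ↦ C
  step 2 ⇒ step 3: ABAABCA ⇒ AB·A·AB·AB·A·DB·AB
    C ↦ DB

A->AB, B->A, C->DB, D->C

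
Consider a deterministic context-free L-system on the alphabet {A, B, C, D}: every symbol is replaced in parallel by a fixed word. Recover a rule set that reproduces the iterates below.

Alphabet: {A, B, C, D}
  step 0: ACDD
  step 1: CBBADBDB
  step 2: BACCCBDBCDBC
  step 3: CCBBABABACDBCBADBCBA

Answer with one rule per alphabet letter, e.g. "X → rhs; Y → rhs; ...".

A->CB, B->C, C->BA, D->DB

  step 2 ⇒ step 3: BACCCBDBCDBC ⇒ C·CB·BA·BA·BA·C·DB·C·BA·DB·C·BA
    A ↦ CB
    B ↦ C
    C ↦ BA
    D ↦ DB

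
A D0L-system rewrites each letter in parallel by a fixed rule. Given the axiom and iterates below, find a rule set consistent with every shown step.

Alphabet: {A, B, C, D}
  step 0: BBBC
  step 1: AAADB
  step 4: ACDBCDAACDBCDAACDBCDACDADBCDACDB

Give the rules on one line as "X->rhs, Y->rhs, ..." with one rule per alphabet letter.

A->AC, B->A, C->DB, D->CD

  step 0 ⇒ step 1: BBBC ⇒ A·A·A·DB
    B ↦ A
    C ↦ DB
    A ↦ AC  (constrained at step 1)
    D ↦ CD  (constrained at step 1)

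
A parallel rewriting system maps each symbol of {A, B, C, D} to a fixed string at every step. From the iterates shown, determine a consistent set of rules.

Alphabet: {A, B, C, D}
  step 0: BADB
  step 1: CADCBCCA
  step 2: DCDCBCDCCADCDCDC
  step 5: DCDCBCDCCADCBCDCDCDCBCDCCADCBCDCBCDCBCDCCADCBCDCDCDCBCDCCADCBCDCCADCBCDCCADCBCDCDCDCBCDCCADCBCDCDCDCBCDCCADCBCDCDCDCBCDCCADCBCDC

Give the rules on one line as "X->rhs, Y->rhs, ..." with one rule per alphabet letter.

  step 1 ⇒ step 2: CADCBCCA ⇒ DC·DC·BC·DC·CA·DC·DC·DC
    A ↦ DC
    B ↦ CA
    C ↦ DC
    D ↦ BC

A->DC, B->CA, C->DC, D->BC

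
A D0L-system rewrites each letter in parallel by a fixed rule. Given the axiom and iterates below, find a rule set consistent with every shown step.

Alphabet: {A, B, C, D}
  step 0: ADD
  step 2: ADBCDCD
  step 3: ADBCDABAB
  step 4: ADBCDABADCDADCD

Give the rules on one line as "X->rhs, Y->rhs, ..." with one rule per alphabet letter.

  step 3 ⇒ step 4: ADBCDABAB ⇒ AD·B·CD·A·B·AD·CD·AD·CD
    A ↦ AD
    B ↦ CD
    C ↦ A
    D ↦ B

A->AD, B->CD, C->A, D->B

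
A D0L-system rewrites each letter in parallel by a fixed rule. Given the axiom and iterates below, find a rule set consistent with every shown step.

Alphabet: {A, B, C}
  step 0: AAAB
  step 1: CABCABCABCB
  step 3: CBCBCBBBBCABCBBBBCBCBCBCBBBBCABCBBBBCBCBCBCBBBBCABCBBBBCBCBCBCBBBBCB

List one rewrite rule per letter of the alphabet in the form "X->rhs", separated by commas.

  step 0 ⇒ step 1: AAAB ⇒ CAB·CAB·CAB·CB
    A ↦ CAB
    B ↦ CB
    C ↦ BBB  (constrained at step 1)

A->CAB, B->CB, C->BBB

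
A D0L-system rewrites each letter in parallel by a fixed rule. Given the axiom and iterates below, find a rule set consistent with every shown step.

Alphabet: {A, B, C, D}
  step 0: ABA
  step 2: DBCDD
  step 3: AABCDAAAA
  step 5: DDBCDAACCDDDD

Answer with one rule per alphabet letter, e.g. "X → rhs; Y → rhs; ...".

  step 2 ⇒ step 3: DBCDD ⇒ AA·BC·D·AA·AA
    B ↦ BC
    C ↦ D
    D ↦ AA
    A ↦ C  (constrained at step 0)

A->C, B->BC, C->D, D->AA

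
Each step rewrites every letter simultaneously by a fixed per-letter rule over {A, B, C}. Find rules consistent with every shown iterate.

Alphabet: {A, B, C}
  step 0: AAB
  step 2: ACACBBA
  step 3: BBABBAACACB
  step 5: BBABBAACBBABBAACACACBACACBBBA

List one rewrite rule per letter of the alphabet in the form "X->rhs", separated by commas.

  step 2 ⇒ step 3: ACACBBA ⇒ B·BA·B·BA·AC·AC·B
    A ↦ B
    B ↦ AC
    C ↦ BA

A->B, B->AC, C->BA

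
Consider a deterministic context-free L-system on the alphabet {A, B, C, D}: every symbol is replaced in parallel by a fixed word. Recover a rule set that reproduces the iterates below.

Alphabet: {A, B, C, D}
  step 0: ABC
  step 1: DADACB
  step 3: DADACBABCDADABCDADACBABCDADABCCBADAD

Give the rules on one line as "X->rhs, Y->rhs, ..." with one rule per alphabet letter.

  step 0 ⇒ step 1: ABC ⇒ DAD·A·CB
    A ↦ DAD
    B ↦ A
    C ↦ CB
    D ↦ ABC  (constrained at step 1)

A->DAD, B->A, C->CB, D->ABC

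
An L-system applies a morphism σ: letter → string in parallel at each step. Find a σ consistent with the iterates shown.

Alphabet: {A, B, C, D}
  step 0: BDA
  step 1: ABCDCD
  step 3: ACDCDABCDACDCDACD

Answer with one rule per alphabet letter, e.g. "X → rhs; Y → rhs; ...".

  step 0 ⇒ step 1: BDA ⇒ AB·CD·CD
    A ↦ CD
    B ↦ AB
    D ↦ CD
    C ↦ A  (constrained at step 1)

A->CD, B->AB, C->A, D->CD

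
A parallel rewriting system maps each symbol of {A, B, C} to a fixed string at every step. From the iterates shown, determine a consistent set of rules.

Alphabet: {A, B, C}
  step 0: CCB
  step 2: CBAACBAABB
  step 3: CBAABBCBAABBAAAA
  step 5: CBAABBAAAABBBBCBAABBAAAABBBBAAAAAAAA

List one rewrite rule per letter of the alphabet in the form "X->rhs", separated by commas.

  step 2 ⇒ step 3: CBAACBAABB ⇒ CB·AA·B·B·CB·AA·B·B·AA·AA
    A ↦ B
    B ↦ AA
    C ↦ CB

A->B, B->AA, C->CB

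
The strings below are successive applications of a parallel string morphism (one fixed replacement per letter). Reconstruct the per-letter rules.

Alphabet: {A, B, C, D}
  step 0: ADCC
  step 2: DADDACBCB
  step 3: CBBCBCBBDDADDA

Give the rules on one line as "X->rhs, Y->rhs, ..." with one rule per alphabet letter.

  step 2 ⇒ step 3: DADDACBCB ⇒ CB·B·CB·CB·B·D·DA·D·DA
    A ↦ B
    B ↦ DA
    C ↦ D
    D ↦ CB

A->B, B->DA, C->D, D->CB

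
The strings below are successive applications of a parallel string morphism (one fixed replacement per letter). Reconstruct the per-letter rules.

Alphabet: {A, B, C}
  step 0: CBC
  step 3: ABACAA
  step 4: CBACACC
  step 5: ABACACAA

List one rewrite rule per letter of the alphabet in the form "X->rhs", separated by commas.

A->C, B->BA, C->A

  step 4 ⇒ step 5: CBACACC ⇒ A·BA·C·A·C·A·A
    A ↦ C
    B ↦ BA
    C ↦ A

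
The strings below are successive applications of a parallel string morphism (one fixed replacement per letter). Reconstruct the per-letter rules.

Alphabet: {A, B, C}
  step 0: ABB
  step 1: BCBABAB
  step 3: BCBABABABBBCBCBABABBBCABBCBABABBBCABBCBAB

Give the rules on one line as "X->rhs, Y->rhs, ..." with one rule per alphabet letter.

A->BCB, B->AB, C->BBC

  step 0 ⇒ step 1: ABB ⇒ BCB·AB·AB
    A ↦ BCB
    B ↦ AB
    C ↦ BBC  (constrained at step 1)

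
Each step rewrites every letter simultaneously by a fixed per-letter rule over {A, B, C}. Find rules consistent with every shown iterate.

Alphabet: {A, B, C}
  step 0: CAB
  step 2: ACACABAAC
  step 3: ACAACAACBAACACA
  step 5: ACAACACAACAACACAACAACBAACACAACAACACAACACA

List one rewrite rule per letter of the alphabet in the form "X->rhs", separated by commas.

  step 2 ⇒ step 3: ACACABAAC ⇒ AC·A·AC·A·AC·BA·AC·AC·A
    A ↦ AC
    B ↦ BA
    C ↦ A

A->AC, B->BA, C->A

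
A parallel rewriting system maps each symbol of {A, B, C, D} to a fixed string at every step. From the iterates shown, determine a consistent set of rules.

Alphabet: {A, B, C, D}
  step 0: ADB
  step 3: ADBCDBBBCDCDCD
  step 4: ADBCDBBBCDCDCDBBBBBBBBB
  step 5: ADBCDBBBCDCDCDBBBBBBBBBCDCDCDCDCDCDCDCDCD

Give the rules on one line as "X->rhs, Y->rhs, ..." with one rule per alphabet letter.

  step 4 ⇒ step 5: ADBCDBBBCDCDCDBBBBBBBBB ⇒ AD·B·CD·BB·B·CD·CD·CD·BB·B·BB·B·BB·B·CD·CD·CD·CD·CD·CD·CD·CD·CD
    A ↦ AD
    B ↦ CD
    C ↦ BB
    D ↦ B

A->AD, B->CD, C->BB, D->B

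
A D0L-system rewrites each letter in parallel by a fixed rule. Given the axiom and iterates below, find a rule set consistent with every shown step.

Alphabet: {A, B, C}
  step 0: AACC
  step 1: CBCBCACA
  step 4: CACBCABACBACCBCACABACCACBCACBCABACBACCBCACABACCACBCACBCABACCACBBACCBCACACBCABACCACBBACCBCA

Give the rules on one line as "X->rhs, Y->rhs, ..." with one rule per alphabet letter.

  step 0 ⇒ step 1: AACC ⇒ CB·CB·CA·CA
    A ↦ CB
    C ↦ CA
    B ↦ BAC  (constrained at step 1)

A->CB, B->BAC, C->CA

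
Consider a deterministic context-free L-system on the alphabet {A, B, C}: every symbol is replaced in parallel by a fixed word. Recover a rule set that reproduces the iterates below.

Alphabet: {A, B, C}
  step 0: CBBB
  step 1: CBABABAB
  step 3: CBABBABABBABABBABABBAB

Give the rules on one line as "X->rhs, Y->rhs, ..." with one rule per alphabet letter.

A->B, B->AB, C->CB

  step 0 ⇒ step 1: CBBB ⇒ CB·AB·AB·AB
    B ↦ AB
    C ↦ CB
    A ↦ B  (constrained at step 1)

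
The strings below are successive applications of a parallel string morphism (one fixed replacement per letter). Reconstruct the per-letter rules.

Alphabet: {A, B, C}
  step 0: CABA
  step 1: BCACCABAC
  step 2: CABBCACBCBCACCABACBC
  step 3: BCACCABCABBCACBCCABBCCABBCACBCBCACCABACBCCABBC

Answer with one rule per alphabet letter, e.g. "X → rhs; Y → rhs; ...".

  step 2 ⇒ step 3: CABBCACBCBCACCABACBC ⇒ BC·AC·CAB·CAB·BC·AC·BC·CAB·BC·CAB·BC·AC·BC·BC·AC·CAB·AC·BC·CAB·BC
    A ↦ AC
    B ↦ CAB
    C ↦ BC

A->AC, B->CAB, C->BC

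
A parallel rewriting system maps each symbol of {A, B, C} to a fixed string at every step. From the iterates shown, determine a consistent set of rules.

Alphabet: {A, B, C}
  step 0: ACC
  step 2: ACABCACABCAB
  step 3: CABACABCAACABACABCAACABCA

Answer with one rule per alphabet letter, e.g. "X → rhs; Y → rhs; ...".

  step 2 ⇒ step 3: ACABCACABCAB ⇒ CAB·A·CAB·CA·A·CAB·A·CAB·CA·A·CAB·CA
    A ↦ CAB
    B ↦ CA
    C ↦ A

A->CAB, B->CA, C->A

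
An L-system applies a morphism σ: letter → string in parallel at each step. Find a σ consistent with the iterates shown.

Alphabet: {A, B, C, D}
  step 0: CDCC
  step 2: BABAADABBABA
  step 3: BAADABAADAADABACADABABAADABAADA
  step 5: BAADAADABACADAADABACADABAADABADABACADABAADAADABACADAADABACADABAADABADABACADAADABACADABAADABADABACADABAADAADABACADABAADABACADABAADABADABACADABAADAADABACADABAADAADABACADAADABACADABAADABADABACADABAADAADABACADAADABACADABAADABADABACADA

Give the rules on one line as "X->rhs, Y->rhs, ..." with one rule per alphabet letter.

A->ADA, B->BA, C->B, D->BAC

  step 2 ⇒ step 3: BABAADABBABA ⇒ BA·ADA·BA·ADA·ADA·BAC·ADA·BA·BA·ADA·BA·ADA
    A ↦ ADA
    B ↦ BA
    D ↦ BAC
    C ↦ B  (constrained at step 0)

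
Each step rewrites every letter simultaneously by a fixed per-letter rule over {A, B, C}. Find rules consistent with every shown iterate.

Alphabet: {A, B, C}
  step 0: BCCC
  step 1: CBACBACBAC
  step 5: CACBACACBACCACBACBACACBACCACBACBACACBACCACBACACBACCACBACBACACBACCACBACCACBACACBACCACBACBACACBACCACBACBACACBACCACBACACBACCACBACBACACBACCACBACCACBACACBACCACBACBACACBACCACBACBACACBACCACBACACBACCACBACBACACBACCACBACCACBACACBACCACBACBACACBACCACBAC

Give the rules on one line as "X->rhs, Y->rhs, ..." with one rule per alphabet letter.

A->AC, B->C, C->BAC

  step 0 ⇒ step 1: BCCC ⇒ C·BAC·BAC·BAC
    B ↦ C
    C ↦ BAC
    A ↦ AC  (constrained at step 1)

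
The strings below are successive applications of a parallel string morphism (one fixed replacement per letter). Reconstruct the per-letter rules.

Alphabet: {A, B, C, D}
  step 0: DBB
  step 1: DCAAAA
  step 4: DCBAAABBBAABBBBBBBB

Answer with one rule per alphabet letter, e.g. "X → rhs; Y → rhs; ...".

A->B, B->AA, C->BA, D->DC

  step 0 ⇒ step 1: DBB ⇒ DC·AA·AA
    B ↦ AA
    D ↦ DC
    A ↦ B  (constrained at step 1)
    C ↦ BA  (constrained at step 1)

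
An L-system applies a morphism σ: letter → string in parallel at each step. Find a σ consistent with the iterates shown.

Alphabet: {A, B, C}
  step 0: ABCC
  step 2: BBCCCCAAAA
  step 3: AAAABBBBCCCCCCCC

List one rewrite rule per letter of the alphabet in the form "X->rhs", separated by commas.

  step 2 ⇒ step 3: BBCCCCAAAA ⇒ AA·AA·B·B·B·B·CC·CC·CC·CC
    A ↦ CC
    B ↦ AA
    C ↦ B

A->CC, B->AA, C->B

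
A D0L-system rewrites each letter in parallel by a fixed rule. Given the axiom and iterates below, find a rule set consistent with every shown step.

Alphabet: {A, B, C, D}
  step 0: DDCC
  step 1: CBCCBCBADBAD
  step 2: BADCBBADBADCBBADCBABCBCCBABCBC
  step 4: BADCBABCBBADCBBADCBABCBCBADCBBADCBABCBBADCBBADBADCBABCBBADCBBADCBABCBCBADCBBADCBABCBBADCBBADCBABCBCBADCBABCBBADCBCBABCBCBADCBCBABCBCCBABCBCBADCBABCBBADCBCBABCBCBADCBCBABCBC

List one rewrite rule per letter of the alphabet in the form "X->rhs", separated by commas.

A->AB, B->CB, C->BAD, D->CBC

  step 1 ⇒ step 2: CBCCBCBADBAD ⇒ BAD·CB·BAD·BAD·CB·BAD·CB·AB·CBC·CB·AB·CBC
    A ↦ AB
    B ↦ CB
    C ↦ BAD
    D ↦ CBC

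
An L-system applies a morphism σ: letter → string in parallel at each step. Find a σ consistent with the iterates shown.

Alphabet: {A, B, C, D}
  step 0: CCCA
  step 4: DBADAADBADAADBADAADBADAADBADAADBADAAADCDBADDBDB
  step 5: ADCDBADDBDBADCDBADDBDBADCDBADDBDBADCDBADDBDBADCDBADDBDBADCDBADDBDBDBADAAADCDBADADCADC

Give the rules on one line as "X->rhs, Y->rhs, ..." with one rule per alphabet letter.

  step 4 ⇒ step 5: DBADAADBADAADBADAADBADAADBADAADBADAAADCDBADDBDB ⇒ AD·C·DB·AD·DB·DB·AD·C·DB·AD·DB·DB·AD·C·DB·AD·DB·DB·AD·C·DB·AD·DB·DB·AD·C·DB·AD·DB·DB·AD·C·DB·AD·DB·DB·DB·AD·AA·AD·C·DB·AD·AD·C·AD·C
    A ↦ DB
    B ↦ C
    C ↦ AA
    D ↦ AD

A->DB, B->C, C->AA, D->AD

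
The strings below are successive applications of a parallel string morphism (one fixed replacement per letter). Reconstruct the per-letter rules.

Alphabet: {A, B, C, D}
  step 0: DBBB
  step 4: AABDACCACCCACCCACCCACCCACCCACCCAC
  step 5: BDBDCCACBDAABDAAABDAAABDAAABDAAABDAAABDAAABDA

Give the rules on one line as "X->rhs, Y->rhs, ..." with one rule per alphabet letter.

A->BD, B->CC, C->A, D->AC

  step 4 ⇒ step 5: AABDACCACCCACCCACCCACCCACCCACCCAC ⇒ BD·BD·CC·AC·BD·A·A·BD·A·A·A·BD·A·A·A·BD·A·A·A·BD·A·A·A·BD·A·A·A·BD·A·A·A·BD·A
    A ↦ BD
    B ↦ CC
    C ↦ A
    D ↦ AC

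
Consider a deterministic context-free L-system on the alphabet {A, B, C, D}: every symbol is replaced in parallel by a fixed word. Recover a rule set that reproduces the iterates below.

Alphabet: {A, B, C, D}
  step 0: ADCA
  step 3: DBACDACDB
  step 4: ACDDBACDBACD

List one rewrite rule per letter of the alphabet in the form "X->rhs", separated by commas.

  step 3 ⇒ step 4: DBACDACDB ⇒ AC·D·D·B·AC·D·B·AC·D
    A ↦ D
    B ↦ D
    C ↦ B
    D ↦ AC

A->D, B->D, C->B, D->AC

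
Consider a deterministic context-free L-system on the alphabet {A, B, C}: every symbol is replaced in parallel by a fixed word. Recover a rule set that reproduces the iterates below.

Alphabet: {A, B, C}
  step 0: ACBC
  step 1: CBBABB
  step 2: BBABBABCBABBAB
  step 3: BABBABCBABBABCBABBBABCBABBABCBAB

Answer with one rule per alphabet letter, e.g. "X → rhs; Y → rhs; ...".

A->C, B->BAB, C->B

  step 2 ⇒ step 3: BBABBABCBABBAB ⇒ BAB·BAB·C·BAB·BAB·C·BAB·B·BAB·C·BAB·BAB·C·BAB
    A ↦ C
    B ↦ BAB
    C ↦ B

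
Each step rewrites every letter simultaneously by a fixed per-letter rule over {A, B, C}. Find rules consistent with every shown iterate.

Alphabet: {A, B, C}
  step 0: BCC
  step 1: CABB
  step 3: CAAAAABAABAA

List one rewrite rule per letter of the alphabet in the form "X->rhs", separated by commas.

  step 0 ⇒ step 1: BCC ⇒ CA·B·B
    B ↦ CA
    C ↦ B
    A ↦ AA  (constrained at step 1)

A->AA, B->CA, C->B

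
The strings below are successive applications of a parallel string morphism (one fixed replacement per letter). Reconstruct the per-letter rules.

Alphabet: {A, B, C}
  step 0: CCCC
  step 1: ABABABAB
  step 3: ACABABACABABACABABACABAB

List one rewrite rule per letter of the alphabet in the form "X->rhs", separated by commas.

  step 0 ⇒ step 1: CCCC ⇒ AB·AB·AB·AB
    C ↦ AB
    A ↦ AC  (constrained at step 1)
    B ↦ C  (constrained at step 1)

A->AC, B->C, C->AB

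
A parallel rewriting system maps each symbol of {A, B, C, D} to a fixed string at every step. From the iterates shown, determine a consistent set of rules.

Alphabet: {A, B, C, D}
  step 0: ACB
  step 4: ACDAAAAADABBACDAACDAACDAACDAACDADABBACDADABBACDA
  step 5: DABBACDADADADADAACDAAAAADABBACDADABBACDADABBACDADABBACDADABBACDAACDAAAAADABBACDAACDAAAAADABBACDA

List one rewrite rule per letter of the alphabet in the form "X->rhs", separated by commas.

A->DA, B->AA, C->BB, D->AC

  step 4 ⇒ step 5: ACDAAAAADABBACDAACDAACDAACDAACDADABBACDADABBACDA ⇒ DA·BB·AC·DA·DA·DA·DA·DA·AC·DA·AA·AA·DA·BB·AC·DA·DA·BB·AC·DA·DA·BB·AC·DA·DA·BB·AC·DA·DA·BB·AC·DA·AC·DA·AA·AA·DA·BB·AC·DA·AC·DA·AA·AA·DA·BB·AC·DA
    A ↦ DA
    B ↦ AA
    C ↦ BB
    D ↦ AC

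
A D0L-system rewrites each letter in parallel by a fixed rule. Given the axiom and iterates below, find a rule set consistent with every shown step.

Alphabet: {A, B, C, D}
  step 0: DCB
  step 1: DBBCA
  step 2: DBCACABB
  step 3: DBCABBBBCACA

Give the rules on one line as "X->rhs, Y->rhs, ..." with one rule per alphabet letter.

A->B, B->CA, C->B, D->DB

  step 2 ⇒ step 3: DBCACABB ⇒ DB·CA·B·B·B·B·CA·CA
    A ↦ B
    B ↦ CA
    C ↦ B
    D ↦ DB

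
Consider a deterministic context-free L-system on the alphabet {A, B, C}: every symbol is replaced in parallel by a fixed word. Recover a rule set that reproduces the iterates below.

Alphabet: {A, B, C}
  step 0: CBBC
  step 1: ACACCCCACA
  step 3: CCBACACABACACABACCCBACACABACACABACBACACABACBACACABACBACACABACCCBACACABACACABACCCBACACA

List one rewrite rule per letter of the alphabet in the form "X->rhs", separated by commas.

  step 0 ⇒ step 1: CBBC ⇒ ACA·CC·CC·ACA
    B ↦ CC
    C ↦ ACA
    A ↦ BAC  (constrained at step 1)

A->BAC, B->CC, C->ACA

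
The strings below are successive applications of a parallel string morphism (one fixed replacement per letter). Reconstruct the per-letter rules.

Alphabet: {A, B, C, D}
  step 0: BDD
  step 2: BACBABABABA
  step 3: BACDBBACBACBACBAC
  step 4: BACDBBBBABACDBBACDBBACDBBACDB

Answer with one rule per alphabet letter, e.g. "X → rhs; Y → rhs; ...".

  step 3 ⇒ step 4: BACDBBACBACBACBAC ⇒ BA·C·DB·BB·BA·BA·C·DB·BA·C·DB·BA·C·DB·BA·C·DB
    A ↦ C
    B ↦ BA
    C ↦ DB
    D ↦ BB

A->C, B->BA, C->DB, D->BB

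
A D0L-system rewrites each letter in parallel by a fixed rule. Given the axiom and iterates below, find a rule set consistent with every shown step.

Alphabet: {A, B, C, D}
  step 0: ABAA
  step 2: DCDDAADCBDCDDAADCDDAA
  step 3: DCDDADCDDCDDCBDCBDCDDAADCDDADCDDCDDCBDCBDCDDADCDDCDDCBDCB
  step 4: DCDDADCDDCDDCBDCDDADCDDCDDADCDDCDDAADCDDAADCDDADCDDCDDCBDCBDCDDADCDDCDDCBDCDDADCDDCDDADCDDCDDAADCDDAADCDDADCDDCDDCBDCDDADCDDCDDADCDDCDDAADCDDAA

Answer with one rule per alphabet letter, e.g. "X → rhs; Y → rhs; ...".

  step 3 ⇒ step 4: DCDDADCDDCDDCBDCBDCDDAADCDDADCDDCDDCBDCBDCDDADCDDCDDCBDCB ⇒ DCD·DA·DCD·DCD·DCB·DCD·DA·DCD·DCD·DA·DCD·DCD·DA·A·DCD·DA·A·DCD·DA·DCD·DCD·DCB·DCB·DCD·DA·DCD·DCD·DCB·DCD·DA·DCD·DCD·DA·DCD·DCD·DA·A·DCD·DA·A·DCD·DA·DCD·DCD·DCB·DCD·DA·DCD·DCD·DA·DCD·DCD·DA·A·DCD·DA·A
    A ↦ DCB
    B ↦ A
    C ↦ DA
    D ↦ DCD

A->DCB, B->A, C->DA, D->DCD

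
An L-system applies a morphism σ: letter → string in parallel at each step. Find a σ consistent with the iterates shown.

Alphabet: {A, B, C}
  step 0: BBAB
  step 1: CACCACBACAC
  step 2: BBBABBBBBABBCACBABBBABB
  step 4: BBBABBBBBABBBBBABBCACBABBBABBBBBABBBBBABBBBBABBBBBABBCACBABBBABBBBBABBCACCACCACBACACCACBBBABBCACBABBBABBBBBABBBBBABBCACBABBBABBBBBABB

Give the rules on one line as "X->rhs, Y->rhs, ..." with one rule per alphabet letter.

  step 1 ⇒ step 2: CACCACBACAC ⇒ BB·BA·BB·BB·BA·BB·CAC·BA·BB·BA·BB
    A ↦ BA
    B ↦ CAC
    C ↦ BB

A->BA, B->CAC, C->BB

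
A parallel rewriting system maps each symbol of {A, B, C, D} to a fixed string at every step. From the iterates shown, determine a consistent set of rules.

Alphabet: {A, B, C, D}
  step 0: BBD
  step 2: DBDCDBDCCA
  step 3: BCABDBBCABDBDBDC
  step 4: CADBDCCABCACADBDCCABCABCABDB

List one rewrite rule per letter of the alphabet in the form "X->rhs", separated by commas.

  step 3 ⇒ step 4: BCABDBBCABDBDBDC ⇒ CA·DB·DC·CA·B·CA·CA·DB·DC·CA·B·CA·B·CA·B·DB
    A ↦ DC
    B ↦ CA
    C ↦ DB
    D ↦ B

A->DC, B->CA, C->DB, D->B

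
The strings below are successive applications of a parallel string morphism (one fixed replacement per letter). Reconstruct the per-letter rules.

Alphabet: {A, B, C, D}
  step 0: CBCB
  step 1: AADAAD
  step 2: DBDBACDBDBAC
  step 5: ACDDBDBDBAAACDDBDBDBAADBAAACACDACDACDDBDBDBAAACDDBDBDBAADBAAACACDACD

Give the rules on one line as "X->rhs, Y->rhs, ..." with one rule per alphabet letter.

  step 1 ⇒ step 2: AADAAD ⇒ DB·DB·AC·DB·DB·AC
    A ↦ DB
    D ↦ AC
  step 0 ⇒ step 1: CBCB ⇒ AA·D·AA·D
    B ↦ D
  step 0 ⇒ step 1: CBCB ⇒ AA·D·AA·D
    C ↦ AA

A->DB, B->D, C->AA, D->AC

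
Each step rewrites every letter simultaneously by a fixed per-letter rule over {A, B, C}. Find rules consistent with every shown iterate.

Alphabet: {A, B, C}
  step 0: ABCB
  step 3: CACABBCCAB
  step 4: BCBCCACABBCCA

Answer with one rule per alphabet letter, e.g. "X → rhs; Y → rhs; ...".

  step 3 ⇒ step 4: CACABBCCAB ⇒ B·C·B·C·CA·CA·B·B·C·CA
    A ↦ C
    B ↦ CA
    C ↦ B

A->C, B->CA, C->B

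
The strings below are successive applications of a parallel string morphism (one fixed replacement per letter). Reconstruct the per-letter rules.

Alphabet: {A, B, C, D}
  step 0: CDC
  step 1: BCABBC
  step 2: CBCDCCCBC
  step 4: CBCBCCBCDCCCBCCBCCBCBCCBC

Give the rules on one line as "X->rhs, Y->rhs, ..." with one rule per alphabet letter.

  step 1 ⇒ step 2: BCABBC ⇒ C·BC·DC·C·C·BC
    A ↦ DC
    B ↦ C
    C ↦ BC
  step 0 ⇒ step 1: CDC ⇒ BC·AB·BC
    D ↦ AB

A->DC, B->C, C->BC, D->AB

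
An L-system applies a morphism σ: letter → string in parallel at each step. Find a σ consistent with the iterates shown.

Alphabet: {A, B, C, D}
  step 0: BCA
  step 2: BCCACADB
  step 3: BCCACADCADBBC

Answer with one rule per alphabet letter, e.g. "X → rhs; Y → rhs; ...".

A->D, B->BC, C->CA, D->B

  step 2 ⇒ step 3: BCCACADB ⇒ BC·CA·CA·D·CA·D·B·BC
    A ↦ D
    B ↦ BC
    C ↦ CA
    D ↦ B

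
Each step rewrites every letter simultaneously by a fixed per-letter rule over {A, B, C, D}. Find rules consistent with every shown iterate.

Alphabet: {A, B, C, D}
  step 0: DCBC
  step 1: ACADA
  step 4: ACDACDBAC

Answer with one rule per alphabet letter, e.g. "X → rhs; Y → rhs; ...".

  step 0 ⇒ step 1: DCBC ⇒ AC·A·D·A
    B ↦ D
    C ↦ A
    D ↦ AC
    A ↦ B  (constrained at step 1)

A->B, B->D, C->A, D->AC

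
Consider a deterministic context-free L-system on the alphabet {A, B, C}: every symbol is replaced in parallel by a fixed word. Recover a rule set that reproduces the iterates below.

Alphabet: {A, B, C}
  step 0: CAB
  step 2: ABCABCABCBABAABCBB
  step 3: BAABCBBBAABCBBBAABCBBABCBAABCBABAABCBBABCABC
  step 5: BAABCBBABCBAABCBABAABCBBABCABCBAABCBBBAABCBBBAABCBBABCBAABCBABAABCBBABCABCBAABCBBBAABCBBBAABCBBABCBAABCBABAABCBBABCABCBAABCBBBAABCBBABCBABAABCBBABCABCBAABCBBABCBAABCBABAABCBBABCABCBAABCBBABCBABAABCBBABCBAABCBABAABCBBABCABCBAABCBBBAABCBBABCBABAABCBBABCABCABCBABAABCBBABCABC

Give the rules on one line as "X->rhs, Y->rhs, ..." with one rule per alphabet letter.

  step 2 ⇒ step 3: ABCABCABCBABAABCBB ⇒ BA·ABC·BB·BA·ABC·BB·BA·ABC·BB·ABC·BA·ABC·BA·BA·ABC·BB·ABC·ABC
    A ↦ BA
    B ↦ ABC
    C ↦ BB

A->BA, B->ABC, C->BB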